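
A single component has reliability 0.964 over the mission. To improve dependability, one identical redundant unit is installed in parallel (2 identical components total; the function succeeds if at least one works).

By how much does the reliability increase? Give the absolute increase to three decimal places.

R_before = 0.964
R_after = 1 − (1 − 0.964)^2 = 0.999
ΔR = 0.999 − 0.964 = 0.035

0.035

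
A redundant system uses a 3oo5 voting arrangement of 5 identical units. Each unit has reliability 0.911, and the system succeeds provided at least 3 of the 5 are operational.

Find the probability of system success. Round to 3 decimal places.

R = Σ_{i=3}^{5} C(5,i) p^i (1−p)^{5−i} with p = 0.911
C(5,3)·0.911^3·0.089^2 = 0.05989
C(5,4)·0.911^4·0.089^1 = 0.30650
C(5,5)·0.911^5·0.089^0 = 0.62747
Sum = 0.994

0.994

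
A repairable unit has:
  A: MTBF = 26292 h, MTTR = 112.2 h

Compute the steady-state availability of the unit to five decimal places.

A(A) = MTBF/(MTBF+MTTR) = 26292/(26292+112.2) = 0.99575

0.99575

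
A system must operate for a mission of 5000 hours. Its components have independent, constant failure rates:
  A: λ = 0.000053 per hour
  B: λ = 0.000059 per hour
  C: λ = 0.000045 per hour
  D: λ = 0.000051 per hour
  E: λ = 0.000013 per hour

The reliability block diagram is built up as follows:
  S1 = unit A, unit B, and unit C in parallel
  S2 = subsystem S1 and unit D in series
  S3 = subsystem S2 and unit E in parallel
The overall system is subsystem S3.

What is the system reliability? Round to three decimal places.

R(A) = exp(−0.000053 × 5000) = 0.76721
R(B) = exp(−0.000059 × 5000) = 0.74453
R(C) = exp(−0.000045 × 5000) = 0.79852
R(D) = exp(−0.000051 × 5000) = 0.77492
R(E) = exp(−0.000013 × 5000) = 0.93707
Parallel (A, B, and C): 1 − (1 − 0.76721)(1 − 0.74453)(1 − 0.79852) = 0.98802
Series ([0.98802] and D): 0.98802 × 0.77492 = 0.76564
Parallel ([0.76564] and E): 1 − (1 − 0.76564)(1 − 0.93707) = 0.985

0.985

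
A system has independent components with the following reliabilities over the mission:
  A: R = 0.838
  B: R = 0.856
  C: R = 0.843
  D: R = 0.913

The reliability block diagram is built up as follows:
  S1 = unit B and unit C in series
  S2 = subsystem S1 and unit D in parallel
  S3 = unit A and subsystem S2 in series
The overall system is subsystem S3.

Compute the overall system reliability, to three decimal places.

0.818

Series (B and C): 0.85600 × 0.84300 = 0.72161
Parallel ([0.72161] and D): 1 − (1 − 0.72161)(1 − 0.91300) = 0.97578
Series (A and [0.97578]): 0.83800 × 0.97578 = 0.818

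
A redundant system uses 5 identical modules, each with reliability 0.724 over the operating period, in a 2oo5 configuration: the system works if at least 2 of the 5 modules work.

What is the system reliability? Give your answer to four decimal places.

R = Σ_{i=2}^{5} C(5,i) p^i (1−p)^{5−i} with p = 0.724
C(5,2)·0.724^2·0.276^3 = 0.110206
C(5,3)·0.724^3·0.276^2 = 0.289091
C(5,4)·0.724^4·0.276^1 = 0.379169
C(5,5)·0.724^5·0.276^0 = 0.198927
Sum = 0.9774

0.9774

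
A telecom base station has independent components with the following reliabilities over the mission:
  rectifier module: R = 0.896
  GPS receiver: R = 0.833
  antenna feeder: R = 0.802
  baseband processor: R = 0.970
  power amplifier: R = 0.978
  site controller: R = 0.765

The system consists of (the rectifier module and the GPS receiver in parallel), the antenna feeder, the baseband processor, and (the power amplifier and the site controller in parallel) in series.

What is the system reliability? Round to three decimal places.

Parallel (rectifier module and GPS receiver): 1 − (1 − 0.89600)(1 − 0.83300) = 0.98263
Parallel (power amplifier and site controller): 1 − (1 − 0.97800)(1 − 0.76500) = 0.99483
Series ([0.98263], antenna feeder, baseband processor, and [0.99483]): 0.98263 × 0.80200 × 0.97000 × 0.99483 = 0.760

0.760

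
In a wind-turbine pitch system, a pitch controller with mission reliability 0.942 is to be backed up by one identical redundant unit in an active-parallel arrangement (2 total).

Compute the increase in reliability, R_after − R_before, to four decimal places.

R_before = 0.942
R_after = 1 − (1 − 0.942)^2 = 0.9966
ΔR = 0.9966 − 0.942 = 0.0546

0.0546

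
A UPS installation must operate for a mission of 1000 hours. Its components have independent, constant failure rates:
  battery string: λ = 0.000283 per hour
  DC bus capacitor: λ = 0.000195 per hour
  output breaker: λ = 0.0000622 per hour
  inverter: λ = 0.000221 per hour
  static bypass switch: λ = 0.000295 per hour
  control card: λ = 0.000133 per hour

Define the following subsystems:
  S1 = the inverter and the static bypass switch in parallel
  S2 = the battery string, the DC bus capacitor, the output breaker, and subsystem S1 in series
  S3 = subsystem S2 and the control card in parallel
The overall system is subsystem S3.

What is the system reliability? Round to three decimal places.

0.944

R(battery string) = exp(−0.000283 × 1000) = 0.75352
R(DC bus capacitor) = exp(−0.000195 × 1000) = 0.82283
R(output breaker) = exp(−0.0000622 × 1000) = 0.93969
R(inverter) = exp(−0.000221 × 1000) = 0.80172
R(static bypass switch) = exp(−0.000295 × 1000) = 0.74453
R(control card) = exp(−0.000133 × 1000) = 0.87547
Parallel (inverter and static bypass switch): 1 − (1 − 0.80172)(1 − 0.74453) = 0.94935
Series (battery string, DC bus capacitor, output breaker, and [0.94935]): 0.75352 × 0.82283 × 0.93969 × 0.94935 = 0.55312
Parallel ([0.55312] and control card): 1 − (1 − 0.55312)(1 − 0.87547) = 0.944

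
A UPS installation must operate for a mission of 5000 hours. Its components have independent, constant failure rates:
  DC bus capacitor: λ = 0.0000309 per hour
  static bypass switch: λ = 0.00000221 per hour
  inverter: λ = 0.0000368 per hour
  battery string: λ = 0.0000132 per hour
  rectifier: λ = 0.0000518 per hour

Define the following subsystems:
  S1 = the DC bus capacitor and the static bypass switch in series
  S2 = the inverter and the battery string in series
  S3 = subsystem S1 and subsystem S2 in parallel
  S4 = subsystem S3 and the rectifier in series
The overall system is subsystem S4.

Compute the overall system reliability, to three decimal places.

R(DC bus capacitor) = exp(−0.0000309 × 5000) = 0.85684
R(static bypass switch) = exp(−0.00000221 × 5000) = 0.98901
R(inverter) = exp(−0.0000368 × 5000) = 0.83194
R(battery string) = exp(−0.0000132 × 5000) = 0.93613
R(rectifier) = exp(−0.0000518 × 5000) = 0.77182
Series (DC bus capacitor and static bypass switch): 0.85684 × 0.98901 = 0.84742
Series (inverter and battery string): 0.83194 × 0.93613 = 0.77880
Parallel ([0.84742] and [0.77880]): 1 − (1 − 0.84742)(1 − 0.77880) = 0.96625
Series ([0.96625] and rectifier): 0.96625 × 0.77182 = 0.746

0.746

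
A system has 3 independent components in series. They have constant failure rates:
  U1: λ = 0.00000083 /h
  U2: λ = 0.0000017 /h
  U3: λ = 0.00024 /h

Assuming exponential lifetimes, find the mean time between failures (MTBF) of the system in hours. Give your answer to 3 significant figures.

4120

Series of exponential components: λ_sys = Σ λ_i
λ_sys = 0.00000083 + 0.0000017 + 0.00024 = 2.4253e-04 /h
MTBF = 1 / λ_sys = 4120 h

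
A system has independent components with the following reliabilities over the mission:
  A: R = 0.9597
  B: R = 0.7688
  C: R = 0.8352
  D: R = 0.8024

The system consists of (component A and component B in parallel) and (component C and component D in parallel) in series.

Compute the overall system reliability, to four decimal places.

Parallel (A and B): 1 − (1 − 0.959700)(1 − 0.768800) = 0.990683
Parallel (C and D): 1 − (1 − 0.835200)(1 − 0.802400) = 0.967436
Series ([0.990683] and [0.967436]): 0.990683 × 0.967436 = 0.9584

0.9584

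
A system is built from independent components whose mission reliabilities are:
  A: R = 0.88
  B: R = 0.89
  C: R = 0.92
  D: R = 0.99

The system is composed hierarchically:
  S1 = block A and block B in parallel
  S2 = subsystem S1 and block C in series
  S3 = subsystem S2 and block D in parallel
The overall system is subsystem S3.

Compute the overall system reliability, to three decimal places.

Parallel (A and B): 1 − (1 − 0.88000)(1 − 0.89000) = 0.98680
Series ([0.98680] and C): 0.98680 × 0.92000 = 0.90786
Parallel ([0.90786] and D): 1 − (1 − 0.90786)(1 − 0.99000) = 0.999

0.999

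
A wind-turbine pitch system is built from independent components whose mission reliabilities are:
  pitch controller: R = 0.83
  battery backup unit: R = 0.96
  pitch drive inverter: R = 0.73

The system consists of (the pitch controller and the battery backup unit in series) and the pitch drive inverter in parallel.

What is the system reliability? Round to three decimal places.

0.945

Series (pitch controller and battery backup unit): 0.83000 × 0.96000 = 0.79680
Parallel ([0.79680] and pitch drive inverter): 1 − (1 − 0.79680)(1 − 0.73000) = 0.945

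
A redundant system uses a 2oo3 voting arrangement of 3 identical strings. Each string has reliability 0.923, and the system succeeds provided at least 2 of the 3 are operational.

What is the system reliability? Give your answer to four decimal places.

R = Σ_{i=2}^{3} C(3,i) p^i (1−p)^{3−i} with p = 0.923
C(3,2)·0.923^2·0.077^1 = 0.196796
C(3,3)·0.923^3·0.077^0 = 0.786330
Sum = 0.9831

0.9831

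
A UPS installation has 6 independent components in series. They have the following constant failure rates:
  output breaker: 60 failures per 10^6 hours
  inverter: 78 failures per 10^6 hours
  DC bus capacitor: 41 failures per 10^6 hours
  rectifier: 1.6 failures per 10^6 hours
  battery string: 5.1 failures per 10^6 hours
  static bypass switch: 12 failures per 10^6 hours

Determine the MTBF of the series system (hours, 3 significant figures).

5060

Series of exponential components: λ_sys = Σ λ_i
λ_sys = 0.000060 + 0.000078 + 0.000041 + 0.0000016 + 0.0000051 + 0.000012 = 1.9770e-04 /h
MTBF = 1 / λ_sys = 5060 h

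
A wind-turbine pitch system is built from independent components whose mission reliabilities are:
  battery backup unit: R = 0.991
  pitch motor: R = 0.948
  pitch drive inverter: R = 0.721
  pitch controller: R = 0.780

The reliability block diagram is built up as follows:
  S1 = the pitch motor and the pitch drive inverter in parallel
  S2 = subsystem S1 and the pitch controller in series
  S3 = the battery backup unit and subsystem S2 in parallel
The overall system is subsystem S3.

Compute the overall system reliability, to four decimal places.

0.9979

Parallel (pitch motor and pitch drive inverter): 1 − (1 − 0.948000)(1 − 0.721000) = 0.985492
Series ([0.985492] and pitch controller): 0.985492 × 0.780000 = 0.768684
Parallel (battery backup unit and [0.768684]): 1 − (1 − 0.991000)(1 − 0.768684) = 0.9979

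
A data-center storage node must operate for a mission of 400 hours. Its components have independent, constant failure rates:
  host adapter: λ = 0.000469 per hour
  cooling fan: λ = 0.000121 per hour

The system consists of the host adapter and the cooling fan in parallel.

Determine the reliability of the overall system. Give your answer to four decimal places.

0.9919

R(host adapter) = exp(−0.000469 × 400) = 0.828946
R(cooling fan) = exp(−0.000121 × 400) = 0.952753
Parallel (host adapter and cooling fan): 1 − (1 − 0.828946)(1 − 0.952753) = 0.9919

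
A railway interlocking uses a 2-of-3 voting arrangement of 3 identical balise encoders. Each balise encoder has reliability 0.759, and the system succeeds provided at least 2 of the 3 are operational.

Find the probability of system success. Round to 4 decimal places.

R = Σ_{i=2}^{3} C(3,i) p^i (1−p)^{3−i} with p = 0.759
C(3,2)·0.759^2·0.241^1 = 0.416507
C(3,3)·0.759^3·0.241^0 = 0.437245
Sum = 0.8538

0.8538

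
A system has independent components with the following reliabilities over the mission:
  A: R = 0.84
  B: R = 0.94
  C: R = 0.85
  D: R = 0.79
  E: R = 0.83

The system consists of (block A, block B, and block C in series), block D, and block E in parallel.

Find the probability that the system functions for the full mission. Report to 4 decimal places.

Series (A, B, and C): 0.840000 × 0.940000 × 0.850000 = 0.671160
Parallel ([0.671160], D, and E): 1 − (1 − 0.671160)(1 − 0.790000)(1 − 0.830000) = 0.9883

0.9883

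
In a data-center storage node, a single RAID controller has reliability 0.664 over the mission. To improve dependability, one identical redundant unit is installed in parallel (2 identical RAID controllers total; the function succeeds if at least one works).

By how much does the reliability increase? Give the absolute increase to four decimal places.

R_before = 0.664
R_after = 1 − (1 − 0.664)^2 = 0.8871
ΔR = 0.8871 − 0.664 = 0.2231

0.2231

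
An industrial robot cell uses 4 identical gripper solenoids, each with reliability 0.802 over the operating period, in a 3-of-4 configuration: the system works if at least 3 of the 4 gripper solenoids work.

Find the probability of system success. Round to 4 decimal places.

R = Σ_{i=3}^{4} C(4,i) p^i (1−p)^{4−i} with p = 0.802
C(4,3)·0.802^3·0.198^1 = 0.408553
C(4,4)·0.802^4·0.198^0 = 0.413711
Sum = 0.8223

0.8223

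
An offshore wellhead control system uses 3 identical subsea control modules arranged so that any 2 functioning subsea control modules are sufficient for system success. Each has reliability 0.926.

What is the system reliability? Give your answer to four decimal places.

0.9844

R = Σ_{i=2}^{3} C(3,i) p^i (1−p)^{3−i} with p = 0.926
C(3,2)·0.926^2·0.074^1 = 0.190360
C(3,3)·0.926^3·0.074^0 = 0.794023
Sum = 0.9844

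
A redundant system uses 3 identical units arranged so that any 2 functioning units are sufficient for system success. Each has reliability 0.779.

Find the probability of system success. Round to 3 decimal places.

R = Σ_{i=2}^{3} C(3,i) p^i (1−p)^{3−i} with p = 0.779
C(3,2)·0.779^2·0.221^1 = 0.40234
C(3,3)·0.779^3·0.221^0 = 0.47273
Sum = 0.875

0.875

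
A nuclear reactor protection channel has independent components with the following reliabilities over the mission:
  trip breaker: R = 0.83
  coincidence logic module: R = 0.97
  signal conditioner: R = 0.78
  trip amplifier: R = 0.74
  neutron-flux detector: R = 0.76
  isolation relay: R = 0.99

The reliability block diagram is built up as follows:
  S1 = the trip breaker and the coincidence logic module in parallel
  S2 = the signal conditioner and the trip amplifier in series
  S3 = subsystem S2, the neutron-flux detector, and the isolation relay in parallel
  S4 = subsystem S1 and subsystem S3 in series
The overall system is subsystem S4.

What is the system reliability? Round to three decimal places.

0.994

Parallel (trip breaker and coincidence logic module): 1 − (1 − 0.83000)(1 − 0.97000) = 0.99490
Series (signal conditioner and trip amplifier): 0.78000 × 0.74000 = 0.57720
Parallel ([0.57720], neutron-flux detector, and isolation relay): 1 − (1 − 0.57720)(1 − 0.76000)(1 − 0.99000) = 0.99899
Series ([0.99490] and [0.99899]): 0.99490 × 0.99899 = 0.994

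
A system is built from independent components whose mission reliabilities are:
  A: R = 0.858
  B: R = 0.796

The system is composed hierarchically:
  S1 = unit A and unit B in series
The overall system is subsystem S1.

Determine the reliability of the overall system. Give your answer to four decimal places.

0.6830

Series (A and B): 0.858000 × 0.796000 = 0.6830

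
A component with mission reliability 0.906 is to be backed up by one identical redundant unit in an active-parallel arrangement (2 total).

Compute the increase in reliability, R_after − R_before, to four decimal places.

R_before = 0.906
R_after = 1 − (1 − 0.906)^2 = 0.9912
ΔR = 0.9912 − 0.906 = 0.0852

0.0852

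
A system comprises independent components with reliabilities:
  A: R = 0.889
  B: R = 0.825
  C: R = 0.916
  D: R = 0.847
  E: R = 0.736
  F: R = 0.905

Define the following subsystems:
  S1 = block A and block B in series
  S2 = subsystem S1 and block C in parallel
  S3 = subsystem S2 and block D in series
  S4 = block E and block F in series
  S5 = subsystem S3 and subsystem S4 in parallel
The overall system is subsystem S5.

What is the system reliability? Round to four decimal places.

0.9426

Series (A and B): 0.889000 × 0.825000 = 0.733425
Parallel ([0.733425] and C): 1 − (1 − 0.733425)(1 − 0.916000) = 0.977608
Series ([0.977608] and D): 0.977608 × 0.847000 = 0.828034
Series (E and F): 0.736000 × 0.905000 = 0.666080
Parallel ([0.828034] and [0.666080]): 1 − (1 − 0.828034)(1 − 0.666080) = 0.9426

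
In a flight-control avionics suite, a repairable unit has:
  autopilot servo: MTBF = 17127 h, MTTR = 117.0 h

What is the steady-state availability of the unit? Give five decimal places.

0.99322

A(autopilot servo) = MTBF/(MTBF+MTTR) = 17127/(17127+117.0) = 0.99322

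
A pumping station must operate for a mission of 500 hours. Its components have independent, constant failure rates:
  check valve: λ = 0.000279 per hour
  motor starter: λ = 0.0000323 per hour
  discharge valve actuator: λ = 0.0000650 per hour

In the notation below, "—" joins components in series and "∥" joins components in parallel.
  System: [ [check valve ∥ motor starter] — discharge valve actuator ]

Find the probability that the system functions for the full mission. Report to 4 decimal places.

0.9660

R(check valve) = exp(−0.000279 × 500) = 0.869793
R(motor starter) = exp(−0.0000323 × 500) = 0.983980
R(discharge valve actuator) = exp(−0.0000650 × 500) = 0.968022
Parallel (check valve and motor starter): 1 − (1 − 0.869793)(1 − 0.983980) = 0.997914
Series ([0.997914] and discharge valve actuator): 0.997914 × 0.968022 = 0.9660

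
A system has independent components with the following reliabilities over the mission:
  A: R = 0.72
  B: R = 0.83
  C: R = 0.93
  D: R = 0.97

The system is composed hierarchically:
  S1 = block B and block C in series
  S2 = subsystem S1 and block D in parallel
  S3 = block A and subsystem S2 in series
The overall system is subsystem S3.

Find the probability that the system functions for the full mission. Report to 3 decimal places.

Series (B and C): 0.83000 × 0.93000 = 0.77190
Parallel ([0.77190] and D): 1 − (1 − 0.77190)(1 − 0.97000) = 0.99316
Series (A and [0.99316]): 0.72000 × 0.99316 = 0.715

0.715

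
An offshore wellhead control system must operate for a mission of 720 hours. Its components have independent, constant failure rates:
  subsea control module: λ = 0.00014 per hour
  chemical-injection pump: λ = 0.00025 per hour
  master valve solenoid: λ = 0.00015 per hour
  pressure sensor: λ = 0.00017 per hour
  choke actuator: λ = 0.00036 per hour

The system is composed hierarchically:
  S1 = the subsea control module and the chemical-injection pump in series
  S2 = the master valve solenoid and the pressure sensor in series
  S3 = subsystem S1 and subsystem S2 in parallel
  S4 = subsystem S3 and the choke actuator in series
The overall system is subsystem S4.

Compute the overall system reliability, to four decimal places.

0.7328

R(subsea control module) = exp(−0.00014 × 720) = 0.904114
R(chemical-injection pump) = exp(−0.00025 × 720) = 0.835270
R(master valve solenoid) = exp(−0.00015 × 720) = 0.897628
R(pressure sensor) = exp(−0.00017 × 720) = 0.884794
R(choke actuator) = exp(−0.00036 × 720) = 0.771669
Series (subsea control module and chemical-injection pump): 0.904114 × 0.835270 = 0.755179
Series (master valve solenoid and pressure sensor): 0.897628 × 0.884794 = 0.794216
Parallel ([0.755179] and [0.794216]): 1 − (1 − 0.755179)(1 − 0.794216) = 0.949620
Series ([0.949620] and choke actuator): 0.949620 × 0.771669 = 0.7328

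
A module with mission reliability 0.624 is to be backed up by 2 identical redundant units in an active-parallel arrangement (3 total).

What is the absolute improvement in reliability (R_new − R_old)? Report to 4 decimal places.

0.3228

R_before = 0.624
R_after = 1 − (1 − 0.624)^3 = 0.9468
ΔR = 0.9468 − 0.624 = 0.3228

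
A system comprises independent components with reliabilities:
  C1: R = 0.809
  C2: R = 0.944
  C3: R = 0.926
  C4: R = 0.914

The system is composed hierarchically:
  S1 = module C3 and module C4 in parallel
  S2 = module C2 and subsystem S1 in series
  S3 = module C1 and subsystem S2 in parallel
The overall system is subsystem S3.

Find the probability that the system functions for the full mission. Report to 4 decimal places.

0.9882

Parallel (C3 and C4): 1 − (1 − 0.926000)(1 − 0.914000) = 0.993636
Series (C2 and [0.993636]): 0.944000 × 0.993636 = 0.937992
Parallel (C1 and [0.937992]): 1 − (1 − 0.809000)(1 − 0.937992) = 0.9882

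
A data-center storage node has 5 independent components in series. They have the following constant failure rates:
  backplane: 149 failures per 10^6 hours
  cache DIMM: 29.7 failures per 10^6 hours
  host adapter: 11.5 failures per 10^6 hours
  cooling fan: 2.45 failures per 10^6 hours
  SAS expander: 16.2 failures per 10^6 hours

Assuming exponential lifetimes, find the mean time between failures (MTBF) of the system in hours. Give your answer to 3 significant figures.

Series of exponential components: λ_sys = Σ λ_i
λ_sys = 0.000149 + 0.0000297 + 0.0000115 + 0.00000245 + 0.0000162 = 2.0885e-04 /h
MTBF = 1 / λ_sys = 4790 h

4790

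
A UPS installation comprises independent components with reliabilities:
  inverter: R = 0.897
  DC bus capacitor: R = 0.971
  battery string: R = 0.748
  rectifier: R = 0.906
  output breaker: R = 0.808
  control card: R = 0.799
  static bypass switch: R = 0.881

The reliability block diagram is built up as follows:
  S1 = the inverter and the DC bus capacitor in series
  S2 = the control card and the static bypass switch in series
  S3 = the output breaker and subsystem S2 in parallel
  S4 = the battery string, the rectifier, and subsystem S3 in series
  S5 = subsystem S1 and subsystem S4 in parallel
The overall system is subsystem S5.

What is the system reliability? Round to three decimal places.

0.953

Series (inverter and DC bus capacitor): 0.89700 × 0.97100 = 0.87099
Series (control card and static bypass switch): 0.79900 × 0.88100 = 0.70392
Parallel (output breaker and [0.70392]): 1 − (1 − 0.80800)(1 − 0.70392) = 0.94315
Series (battery string, rectifier, and [0.94315]): 0.74800 × 0.90600 × 0.94315 = 0.63916
Parallel ([0.87099] and [0.63916]): 1 − (1 − 0.87099)(1 − 0.63916) = 0.953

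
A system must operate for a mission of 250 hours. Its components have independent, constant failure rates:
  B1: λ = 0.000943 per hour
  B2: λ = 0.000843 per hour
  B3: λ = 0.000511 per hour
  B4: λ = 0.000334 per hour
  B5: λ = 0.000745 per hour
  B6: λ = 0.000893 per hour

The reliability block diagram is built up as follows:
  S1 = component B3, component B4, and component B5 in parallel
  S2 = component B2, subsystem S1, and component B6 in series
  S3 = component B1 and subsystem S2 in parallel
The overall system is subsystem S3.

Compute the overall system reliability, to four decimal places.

R(B1) = exp(−0.000943 × 250) = 0.789978
R(B2) = exp(−0.000843 × 250) = 0.809977
R(B3) = exp(−0.000511 × 250) = 0.880073
R(B4) = exp(−0.000334 × 250) = 0.919891
R(B5) = exp(−0.000745 × 250) = 0.830066
R(B6) = exp(−0.000893 × 250) = 0.799915
Parallel (B3, B4, and B5): 1 − (1 − 0.880073)(1 − 0.919891)(1 − 0.830066) = 0.998367
Series (B2, [0.998367], and B6): 0.809977 × 0.998367 × 0.799915 = 0.646855
Parallel (B1 and [0.646855]): 1 − (1 − 0.789978)(1 − 0.646855) = 0.9258

0.9258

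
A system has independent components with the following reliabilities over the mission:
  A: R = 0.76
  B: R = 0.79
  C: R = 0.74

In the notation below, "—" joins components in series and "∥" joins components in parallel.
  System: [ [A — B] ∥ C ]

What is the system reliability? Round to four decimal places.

Series (A and B): 0.760000 × 0.790000 = 0.600400
Parallel ([0.600400] and C): 1 − (1 − 0.600400)(1 − 0.740000) = 0.8961

0.8961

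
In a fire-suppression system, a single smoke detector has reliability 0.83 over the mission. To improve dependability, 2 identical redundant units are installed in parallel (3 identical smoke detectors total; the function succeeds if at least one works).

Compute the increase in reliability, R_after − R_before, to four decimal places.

R_before = 0.83
R_after = 1 − (1 − 0.83)^3 = 0.9951
ΔR = 0.9951 − 0.83 = 0.1651

0.1651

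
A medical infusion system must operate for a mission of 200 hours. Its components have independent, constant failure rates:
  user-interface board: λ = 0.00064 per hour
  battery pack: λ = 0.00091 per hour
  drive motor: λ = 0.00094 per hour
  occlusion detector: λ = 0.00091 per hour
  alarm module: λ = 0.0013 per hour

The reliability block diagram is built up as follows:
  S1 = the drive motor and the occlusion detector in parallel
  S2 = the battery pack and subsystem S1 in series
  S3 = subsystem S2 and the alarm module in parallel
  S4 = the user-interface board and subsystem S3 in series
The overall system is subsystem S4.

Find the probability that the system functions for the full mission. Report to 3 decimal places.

R(user-interface board) = exp(−0.00064 × 200) = 0.87985
R(battery pack) = exp(−0.00091 × 200) = 0.83360
R(drive motor) = exp(−0.00094 × 200) = 0.82861
R(occlusion detector) = exp(−0.00091 × 200) = 0.83360
R(alarm module) = exp(−0.0013 × 200) = 0.77105
Parallel (drive motor and occlusion detector): 1 − (1 − 0.82861)(1 − 0.83360) = 0.97148
Series (battery pack and [0.97148]): 0.83360 × 0.97148 = 0.80983
Parallel ([0.80983] and alarm module): 1 − (1 − 0.80983)(1 − 0.77105) = 0.95646
Series (user-interface board and [0.95646]): 0.87985 × 0.95646 = 0.842

0.842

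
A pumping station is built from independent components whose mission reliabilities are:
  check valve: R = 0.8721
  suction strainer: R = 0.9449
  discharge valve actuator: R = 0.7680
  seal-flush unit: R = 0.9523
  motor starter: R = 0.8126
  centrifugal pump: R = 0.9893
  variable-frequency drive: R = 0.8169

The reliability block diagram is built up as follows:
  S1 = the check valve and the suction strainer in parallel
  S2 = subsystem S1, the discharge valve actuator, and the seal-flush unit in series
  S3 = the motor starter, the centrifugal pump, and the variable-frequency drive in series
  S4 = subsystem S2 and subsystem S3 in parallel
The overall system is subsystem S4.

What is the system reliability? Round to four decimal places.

0.9060

Parallel (check valve and suction strainer): 1 − (1 − 0.872100)(1 − 0.944900) = 0.992953
Series ([0.992953], discharge valve actuator, and seal-flush unit): 0.992953 × 0.768000 × 0.952300 = 0.726212
Series (motor starter, centrifugal pump, and variable-frequency drive): 0.812600 × 0.989300 × 0.816900 = 0.656710
Parallel ([0.726212] and [0.656710]): 1 − (1 − 0.726212)(1 − 0.656710) = 0.9060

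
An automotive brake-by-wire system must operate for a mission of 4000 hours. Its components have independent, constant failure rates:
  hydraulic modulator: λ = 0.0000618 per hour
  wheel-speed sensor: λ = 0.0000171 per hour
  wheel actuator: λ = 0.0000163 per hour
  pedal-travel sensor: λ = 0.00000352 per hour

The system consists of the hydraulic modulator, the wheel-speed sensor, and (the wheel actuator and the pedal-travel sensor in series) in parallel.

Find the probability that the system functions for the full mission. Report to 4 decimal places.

0.9989

R(hydraulic modulator) = exp(−0.0000618 × 4000) = 0.780984
R(wheel-speed sensor) = exp(−0.0000171 × 4000) = 0.933887
R(wheel actuator) = exp(−0.0000163 × 4000) = 0.936880
R(pedal-travel sensor) = exp(−0.00000352 × 4000) = 0.986019
Series (wheel actuator and pedal-travel sensor): 0.936880 × 0.986019 = 0.923781
Parallel (hydraulic modulator, wheel-speed sensor, and [0.923781]): 1 − (1 − 0.780984)(1 − 0.933887)(1 − 0.923781) = 0.9989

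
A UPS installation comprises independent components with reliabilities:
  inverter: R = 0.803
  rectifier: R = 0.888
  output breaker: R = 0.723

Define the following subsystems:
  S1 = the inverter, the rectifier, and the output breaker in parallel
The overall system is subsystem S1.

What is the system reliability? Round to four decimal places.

0.9939

Parallel (inverter, rectifier, and output breaker): 1 − (1 − 0.803000)(1 − 0.888000)(1 − 0.723000) = 0.9939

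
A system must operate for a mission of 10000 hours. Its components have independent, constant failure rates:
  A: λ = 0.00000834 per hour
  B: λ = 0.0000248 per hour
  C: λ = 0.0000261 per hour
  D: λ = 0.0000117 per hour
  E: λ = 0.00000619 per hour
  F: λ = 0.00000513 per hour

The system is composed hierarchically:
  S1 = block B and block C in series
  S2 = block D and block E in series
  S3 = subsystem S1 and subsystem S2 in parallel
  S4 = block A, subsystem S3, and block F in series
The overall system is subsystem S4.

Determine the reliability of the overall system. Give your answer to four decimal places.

0.8169

R(A) = exp(−0.00000834 × 10000) = 0.919983
R(B) = exp(−0.0000248 × 10000) = 0.780360
R(C) = exp(−0.0000261 × 10000) = 0.770281
R(D) = exp(−0.0000117 × 10000) = 0.889585
R(E) = exp(−0.00000619 × 10000) = 0.939977
R(F) = exp(−0.00000513 × 10000) = 0.949994
Series (B and C): 0.780360 × 0.770281 = 0.601096
Series (D and E): 0.889585 × 0.939977 = 0.836189
Parallel ([0.601096] and [0.836189]): 1 − (1 − 0.601096)(1 − 0.836189) = 0.934655
Series (A, [0.934655], and F): 0.919983 × 0.934655 × 0.949994 = 0.8169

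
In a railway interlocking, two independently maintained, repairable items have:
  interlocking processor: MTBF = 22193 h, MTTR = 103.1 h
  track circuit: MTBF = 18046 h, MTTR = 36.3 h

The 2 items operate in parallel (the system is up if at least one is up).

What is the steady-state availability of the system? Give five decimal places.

0.99999

A(interlocking processor) = MTBF/(MTBF+MTTR) = 22193/(22193+103.1) = 0.995376
A(track circuit) = MTBF/(MTBF+MTTR) = 18046/(18046+36.3) = 0.997993
Parallel availability: 1 − (1 − 0.995376)(1 − 0.997993) = 0.99999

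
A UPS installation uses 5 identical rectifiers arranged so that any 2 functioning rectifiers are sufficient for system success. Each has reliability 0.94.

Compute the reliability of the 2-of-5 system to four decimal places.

0.9999

R = Σ_{i=2}^{5} C(5,i) p^i (1−p)^{5−i} with p = 0.94
C(5,2)·0.94^2·0.06^3 = 0.001909
C(5,3)·0.94^3·0.06^2 = 0.029901
C(5,4)·0.94^4·0.06^1 = 0.234225
C(5,5)·0.94^5·0.06^0 = 0.733904
Sum = 0.9999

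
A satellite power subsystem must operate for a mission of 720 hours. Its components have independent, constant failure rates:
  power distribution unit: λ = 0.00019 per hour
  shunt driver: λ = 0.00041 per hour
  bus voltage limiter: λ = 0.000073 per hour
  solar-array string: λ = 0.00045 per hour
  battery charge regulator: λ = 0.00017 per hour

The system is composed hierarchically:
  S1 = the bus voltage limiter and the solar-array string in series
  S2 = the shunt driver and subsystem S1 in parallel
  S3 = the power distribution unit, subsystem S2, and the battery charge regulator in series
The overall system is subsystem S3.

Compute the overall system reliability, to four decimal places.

R(power distribution unit) = exp(−0.00019 × 720) = 0.872145
R(shunt driver) = exp(−0.00041 × 720) = 0.744383
R(bus voltage limiter) = exp(−0.000073 × 720) = 0.948797
R(solar-array string) = exp(−0.00045 × 720) = 0.723250
R(battery charge regulator) = exp(−0.00017 × 720) = 0.884794
Series (bus voltage limiter and solar-array string): 0.948797 × 0.723250 = 0.686217
Parallel (shunt driver and [0.686217]): 1 − (1 − 0.744383)(1 − 0.686217) = 0.919792
Series (power distribution unit, [0.919792], and battery charge regulator): 0.872145 × 0.919792 × 0.884794 = 0.7098

0.7098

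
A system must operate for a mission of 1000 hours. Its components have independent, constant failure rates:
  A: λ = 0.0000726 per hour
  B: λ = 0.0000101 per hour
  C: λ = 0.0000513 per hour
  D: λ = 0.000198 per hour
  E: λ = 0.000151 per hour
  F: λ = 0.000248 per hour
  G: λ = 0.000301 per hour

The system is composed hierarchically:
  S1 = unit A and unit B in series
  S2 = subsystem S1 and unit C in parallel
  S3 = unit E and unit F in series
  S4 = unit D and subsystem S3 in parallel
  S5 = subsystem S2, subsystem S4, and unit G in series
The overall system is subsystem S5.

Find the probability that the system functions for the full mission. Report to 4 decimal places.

0.6936

R(A) = exp(−0.0000726 × 1000) = 0.929973
R(B) = exp(−0.0000101 × 1000) = 0.989951
R(C) = exp(−0.0000513 × 1000) = 0.949994
R(D) = exp(−0.000198 × 1000) = 0.820370
R(E) = exp(−0.000151 × 1000) = 0.859848
R(F) = exp(−0.000248 × 1000) = 0.780360
R(G) = exp(−0.000301 × 1000) = 0.740078
Series (A and B): 0.929973 × 0.989951 = 0.920628
Parallel ([0.920628] and C): 1 − (1 − 0.920628)(1 − 0.949994) = 0.996031
Series (E and F): 0.859848 × 0.780360 = 0.670991
Parallel (D and [0.670991]): 1 − (1 − 0.820370)(1 − 0.670991) = 0.940900
Series ([0.996031], [0.940900], and G): 0.996031 × 0.940900 × 0.740078 = 0.6936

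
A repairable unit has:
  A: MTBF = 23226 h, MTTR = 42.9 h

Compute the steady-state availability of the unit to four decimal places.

0.9982

A(A) = MTBF/(MTBF+MTTR) = 23226/(23226+42.9) = 0.9982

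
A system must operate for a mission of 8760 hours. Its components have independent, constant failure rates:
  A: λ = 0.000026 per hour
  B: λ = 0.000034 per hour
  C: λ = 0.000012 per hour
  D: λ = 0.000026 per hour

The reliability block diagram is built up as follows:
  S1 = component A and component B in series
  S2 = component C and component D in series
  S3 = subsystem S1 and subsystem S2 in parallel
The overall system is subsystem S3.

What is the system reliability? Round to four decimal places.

R(A) = exp(−0.000026 × 8760) = 0.796315
R(B) = exp(−0.000034 × 8760) = 0.742420
R(C) = exp(−0.000012 × 8760) = 0.900216
R(D) = exp(−0.000026 × 8760) = 0.796315
Series (A and B): 0.796315 × 0.742420 = 0.591200
Series (C and D): 0.900216 × 0.796315 = 0.716856
Parallel ([0.591200] and [0.716856]): 1 − (1 − 0.591200)(1 − 0.716856) = 0.8843

0.8843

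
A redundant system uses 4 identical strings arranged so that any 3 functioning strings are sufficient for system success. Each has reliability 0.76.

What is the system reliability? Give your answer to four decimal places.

0.7550

R = Σ_{i=3}^{4} C(4,i) p^i (1−p)^{4−i} with p = 0.76
C(4,3)·0.76^3·0.24^1 = 0.421417
C(4,4)·0.76^4·0.24^0 = 0.333622
Sum = 0.7550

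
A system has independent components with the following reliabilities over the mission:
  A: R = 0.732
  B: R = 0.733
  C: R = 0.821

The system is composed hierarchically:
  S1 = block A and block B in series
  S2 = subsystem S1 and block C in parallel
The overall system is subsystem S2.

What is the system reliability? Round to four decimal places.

0.9170

Series (A and B): 0.732000 × 0.733000 = 0.536556
Parallel ([0.536556] and C): 1 − (1 − 0.536556)(1 − 0.821000) = 0.9170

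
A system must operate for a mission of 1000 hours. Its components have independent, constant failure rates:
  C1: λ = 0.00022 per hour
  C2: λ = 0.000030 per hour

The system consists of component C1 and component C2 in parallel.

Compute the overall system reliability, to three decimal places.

R(C1) = exp(−0.00022 × 1000) = 0.80252
R(C2) = exp(−0.000030 × 1000) = 0.97045
Parallel (C1 and C2): 1 − (1 − 0.80252)(1 − 0.97045) = 0.994

0.994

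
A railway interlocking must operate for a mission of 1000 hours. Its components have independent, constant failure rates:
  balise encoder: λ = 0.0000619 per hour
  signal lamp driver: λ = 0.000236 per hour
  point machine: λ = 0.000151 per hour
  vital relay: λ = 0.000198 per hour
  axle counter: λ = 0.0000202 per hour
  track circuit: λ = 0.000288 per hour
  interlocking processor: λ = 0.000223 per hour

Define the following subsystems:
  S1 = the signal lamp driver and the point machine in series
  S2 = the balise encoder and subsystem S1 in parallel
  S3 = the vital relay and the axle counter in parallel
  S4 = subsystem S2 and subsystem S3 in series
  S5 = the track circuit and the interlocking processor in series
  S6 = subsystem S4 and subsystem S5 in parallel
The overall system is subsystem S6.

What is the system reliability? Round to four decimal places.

R(balise encoder) = exp(−0.0000619 × 1000) = 0.939977
R(signal lamp driver) = exp(−0.000236 × 1000) = 0.789781
R(point machine) = exp(−0.000151 × 1000) = 0.859848
R(vital relay) = exp(−0.000198 × 1000) = 0.820370
R(axle counter) = exp(−0.0000202 × 1000) = 0.980003
R(track circuit) = exp(−0.000288 × 1000) = 0.749762
R(interlocking processor) = exp(−0.000223 × 1000) = 0.800115
Series (signal lamp driver and point machine): 0.789781 × 0.859848 = 0.679092
Parallel (balise encoder and [0.679092]): 1 − (1 − 0.939977)(1 − 0.679092) = 0.980738
Parallel (vital relay and axle counter): 1 − (1 − 0.820370)(1 − 0.980003) = 0.996408
Series ([0.980738] and [0.996408]): 0.980738 × 0.996408 = 0.977215
Series (track circuit and interlocking processor): 0.749762 × 0.800115 = 0.599896
Parallel ([0.977215] and [0.599896]): 1 − (1 − 0.977215)(1 − 0.599896) = 0.9909

0.9909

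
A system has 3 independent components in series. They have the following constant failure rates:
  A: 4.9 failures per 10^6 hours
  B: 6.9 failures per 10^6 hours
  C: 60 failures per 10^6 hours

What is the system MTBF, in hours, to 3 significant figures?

Series of exponential components: λ_sys = Σ λ_i
λ_sys = 0.0000049 + 0.0000069 + 0.000060 = 7.1800e-05 /h
MTBF = 1 / λ_sys = 13900 h

13900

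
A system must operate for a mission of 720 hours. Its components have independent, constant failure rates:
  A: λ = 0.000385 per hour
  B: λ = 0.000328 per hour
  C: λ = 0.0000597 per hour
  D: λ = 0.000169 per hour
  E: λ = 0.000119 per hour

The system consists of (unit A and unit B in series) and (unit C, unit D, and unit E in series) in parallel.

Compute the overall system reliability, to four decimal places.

0.9111

R(A) = exp(−0.000385 × 720) = 0.757903
R(B) = exp(−0.000328 × 720) = 0.789654
R(C) = exp(−0.0000597 × 720) = 0.957927
R(D) = exp(−0.000169 × 720) = 0.885432
R(E) = exp(−0.000119 × 720) = 0.917888
Series (A and B): 0.757903 × 0.789654 = 0.598481
Series (C, D, and E): 0.957927 × 0.885432 × 0.917888 = 0.778534
Parallel ([0.598481] and [0.778534]): 1 − (1 − 0.598481)(1 − 0.778534) = 0.9111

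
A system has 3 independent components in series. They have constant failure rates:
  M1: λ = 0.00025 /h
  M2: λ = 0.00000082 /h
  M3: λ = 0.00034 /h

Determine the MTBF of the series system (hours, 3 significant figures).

Series of exponential components: λ_sys = Σ λ_i
λ_sys = 0.00025 + 0.00000082 + 0.00034 = 5.9082e-04 /h
MTBF = 1 / λ_sys = 1690 h

1690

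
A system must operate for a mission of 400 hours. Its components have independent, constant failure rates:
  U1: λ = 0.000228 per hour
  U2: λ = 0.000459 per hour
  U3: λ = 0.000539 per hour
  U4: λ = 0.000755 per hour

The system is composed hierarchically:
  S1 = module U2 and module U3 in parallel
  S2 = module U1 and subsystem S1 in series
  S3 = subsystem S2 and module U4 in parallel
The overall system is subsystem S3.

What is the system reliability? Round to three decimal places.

R(U1) = exp(−0.000228 × 400) = 0.91284
R(U2) = exp(−0.000459 × 400) = 0.83227
R(U3) = exp(−0.000539 × 400) = 0.80606
R(U4) = exp(−0.000755 × 400) = 0.73934
Parallel (U2 and U3): 1 − (1 − 0.83227)(1 − 0.80606) = 0.96747
Series (U1 and [0.96747]): 0.91284 × 0.96747 = 0.88315
Parallel ([0.88315] and U4): 1 − (1 − 0.88315)(1 − 0.73934) = 0.970

0.970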